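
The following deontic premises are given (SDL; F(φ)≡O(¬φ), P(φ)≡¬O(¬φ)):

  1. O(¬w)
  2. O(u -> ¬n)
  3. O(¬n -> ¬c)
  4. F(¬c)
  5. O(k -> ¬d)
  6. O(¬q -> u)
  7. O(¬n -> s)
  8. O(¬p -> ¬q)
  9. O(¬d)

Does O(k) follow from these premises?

No

Premise 5 is O(k -> ¬d); even if O(¬d) held, inferring O(k) would be affirming the consequent — invalid.
No other premise forces O(k). An ideal world satisfying every premise can still have k false, so O(k) is not derivable.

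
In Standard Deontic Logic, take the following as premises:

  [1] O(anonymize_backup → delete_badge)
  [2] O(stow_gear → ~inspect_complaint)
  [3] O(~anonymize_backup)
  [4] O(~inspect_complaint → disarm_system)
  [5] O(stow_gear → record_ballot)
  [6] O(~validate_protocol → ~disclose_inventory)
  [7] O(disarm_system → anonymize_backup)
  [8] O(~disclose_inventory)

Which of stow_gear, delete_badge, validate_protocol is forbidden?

Premise 3 states O(~anonymize_backup) outright.
Premise 7, O(disarm_system → anonymize_backup), contraposes to O(~anonymize_backup → ~disarm_system); with O(~anonymize_backup) we get O(~disarm_system).
Premise 4, O(~inspect_complaint → disarm_system), contraposes to O(~disarm_system → inspect_complaint); with O(~disarm_system) we get O(inspect_complaint).
Premise 2 is O(stow_gear → ~inspect_complaint); contrapositively O(inspect_complaint → ~stow_gear). Since O(inspect_complaint) holds, K gives O(~stow_gear).
So O(~stow_gear) holds, i.e. stow_gear is forbidden. None of the other listed options is forbidden under the premises.

stow_gear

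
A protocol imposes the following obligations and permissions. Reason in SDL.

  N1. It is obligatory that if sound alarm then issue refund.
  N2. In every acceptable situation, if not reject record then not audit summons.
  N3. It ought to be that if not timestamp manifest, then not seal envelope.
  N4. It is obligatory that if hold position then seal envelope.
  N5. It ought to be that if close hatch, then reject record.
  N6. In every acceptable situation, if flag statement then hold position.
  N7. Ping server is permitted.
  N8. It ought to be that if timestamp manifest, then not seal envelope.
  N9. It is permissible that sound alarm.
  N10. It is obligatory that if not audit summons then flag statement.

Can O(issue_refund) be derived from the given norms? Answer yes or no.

No

Premise 1 is O(sound_alarm → issue_refund), but O(sound_alarm) is not derivable from the premises (the permission P(sound_alarm) asserts only ¬O(¬sound_alarm), not O(sound_alarm)), so it does not yield O(issue_refund).
No other premise forces O(issue_refund). An ideal world satisfying every premise can still have issue_refund false, so O(issue_refund) is not derivable.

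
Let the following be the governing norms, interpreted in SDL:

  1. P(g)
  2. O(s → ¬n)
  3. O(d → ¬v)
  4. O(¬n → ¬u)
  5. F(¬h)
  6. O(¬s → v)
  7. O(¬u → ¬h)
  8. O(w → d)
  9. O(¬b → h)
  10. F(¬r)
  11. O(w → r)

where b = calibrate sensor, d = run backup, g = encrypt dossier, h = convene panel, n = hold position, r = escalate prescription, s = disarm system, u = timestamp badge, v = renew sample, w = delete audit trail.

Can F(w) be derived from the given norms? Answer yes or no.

Premise 5 is F(¬h), i.e. O(h).
Premise 7 is O(¬u → ¬h); contrapositively O(h → u). Since O(h) holds, K gives O(u).
The contrapositive of premise 4 (O(¬n → ¬u)) is O(u → n), and O(u) is already established, so O(n).
Premise 2, O(s → ¬n), contraposes to O(n → ¬s); with O(n) we get O(¬s).
With premise 6, O(¬s → v), the K-axiom yields O(v).
Premise 3, O(d → ¬v), contraposes to O(v → ¬d); with O(v) we get O(¬d).
Premise 8 is O(w → d); contrapositively O(¬d → ¬w). Since O(¬d) holds, K gives O(¬w).
Premises 1, 9, 10, 11 do not contribute to this derivation.
So O(¬w) holds, i.e. F(w). The claim follows.

Yes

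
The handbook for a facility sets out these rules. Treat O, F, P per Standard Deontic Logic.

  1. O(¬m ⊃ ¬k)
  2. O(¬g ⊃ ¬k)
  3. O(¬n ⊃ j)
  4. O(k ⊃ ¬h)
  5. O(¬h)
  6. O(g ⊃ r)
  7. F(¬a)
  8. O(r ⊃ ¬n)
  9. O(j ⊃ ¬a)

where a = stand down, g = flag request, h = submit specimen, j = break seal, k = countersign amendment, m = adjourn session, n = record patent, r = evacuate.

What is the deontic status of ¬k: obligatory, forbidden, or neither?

Obligatory

Premise 7 is F(¬a), i.e. O(a).
Premise 9, O(j ⊃ ¬a), contraposes to O(a ⊃ ¬j); with O(a) we get O(¬j).
The contrapositive of premise 3 (O(¬n ⊃ j)) is O(¬j ⊃ n), and O(¬j) is already established, so O(n).
The contrapositive of premise 8 (O(r ⊃ ¬n)) is O(n ⊃ ¬r), and O(n) is already established, so O(¬r).
The contrapositive of premise 6 (O(g ⊃ r)) is O(¬r ⊃ ¬g), and O(¬r) is already established, so O(¬g).
With premise 2, O(¬g ⊃ ¬k), the K-axiom yields O(¬k).
Premises 1, 4, 5 do not contribute to this derivation.
Hence ¬k is obligatory.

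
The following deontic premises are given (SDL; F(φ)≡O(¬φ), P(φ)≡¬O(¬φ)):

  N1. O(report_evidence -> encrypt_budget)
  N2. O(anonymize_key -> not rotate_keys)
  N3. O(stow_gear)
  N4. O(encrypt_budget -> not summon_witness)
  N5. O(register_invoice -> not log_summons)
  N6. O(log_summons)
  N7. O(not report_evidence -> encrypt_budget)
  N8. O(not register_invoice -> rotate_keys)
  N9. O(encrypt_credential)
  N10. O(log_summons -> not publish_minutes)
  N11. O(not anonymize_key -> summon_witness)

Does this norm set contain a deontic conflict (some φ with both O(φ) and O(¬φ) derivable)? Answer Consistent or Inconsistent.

Premises 7 and 1 are O(not report_evidence -> encrypt_budget) and O(report_evidence -> encrypt_budget); every ideal world satisfies not report_evidence or report_evidence, so in either case encrypt_budget holds — hence O(encrypt_budget).
Applying K to premise 4 (O(encrypt_budget -> not summon_witness)) and O(encrypt_budget) yields O(not summon_witness).
The contrapositive of premise 11 (O(not anonymize_key -> summon_witness)) is O(not summon_witness -> anonymize_key), and O(not summon_witness) is already established, so O(anonymize_key).
From O(anonymize_key) and premise 2, O(anonymize_key -> not rotate_keys), we obtain O(not rotate_keys).
Premise 8 is O(not register_invoice -> rotate_keys); contrapositively O(not rotate_keys -> register_invoice). Since O(not rotate_keys) holds, K gives O(register_invoice).
With premise 5, O(register_invoice -> not log_summons), the K-axiom yields O(not log_summons).
Yet premise 6 states O(log_summons).
We now have both O(not log_summons) and O(log_summons) — log_summons is simultaneously obligatory and forbidden, violating the D-axiom.

Inconsistent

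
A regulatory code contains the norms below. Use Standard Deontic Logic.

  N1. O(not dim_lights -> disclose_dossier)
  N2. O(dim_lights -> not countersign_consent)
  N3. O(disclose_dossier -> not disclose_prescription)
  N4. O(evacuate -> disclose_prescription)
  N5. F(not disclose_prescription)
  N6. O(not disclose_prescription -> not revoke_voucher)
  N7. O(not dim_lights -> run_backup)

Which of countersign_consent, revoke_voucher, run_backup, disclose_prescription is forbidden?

Premise 5 is F(not disclose_prescription), i.e. O(disclose_prescription).
The contrapositive of premise 3 (O(disclose_dossier -> not disclose_prescription)) is O(disclose_prescription -> not disclose_dossier), and O(disclose_prescription) is already established, so O(not disclose_dossier).
Premise 1 is O(not dim_lights -> disclose_dossier); contrapositively O(not disclose_dossier -> dim_lights). Since O(not disclose_dossier) holds, K gives O(dim_lights).
With premise 2, O(dim_lights -> not countersign_consent), the K-axiom yields O(not countersign_consent).
So O(not countersign_consent) holds, i.e. countersign_consent is forbidden. None of the other listed options is forbidden under the premises.

countersign_consent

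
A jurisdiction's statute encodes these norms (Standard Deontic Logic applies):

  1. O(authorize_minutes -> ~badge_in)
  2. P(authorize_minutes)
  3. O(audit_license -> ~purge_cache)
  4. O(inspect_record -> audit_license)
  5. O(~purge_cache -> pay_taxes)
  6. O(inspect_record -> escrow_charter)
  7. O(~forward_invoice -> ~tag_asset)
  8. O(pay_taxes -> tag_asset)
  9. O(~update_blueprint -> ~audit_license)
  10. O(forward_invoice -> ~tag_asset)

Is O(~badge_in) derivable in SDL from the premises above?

No

Premise 1 is O(authorize_minutes -> ~badge_in), but O(authorize_minutes) is not derivable from the premises (the permission P(authorize_minutes) asserts only ~O(~authorize_minutes), not O(authorize_minutes)), so it does not yield O(~badge_in).
No other premise forces O(~badge_in). An ideal world satisfying every premise can still have ~badge_in false, so O(~badge_in) is not derivable.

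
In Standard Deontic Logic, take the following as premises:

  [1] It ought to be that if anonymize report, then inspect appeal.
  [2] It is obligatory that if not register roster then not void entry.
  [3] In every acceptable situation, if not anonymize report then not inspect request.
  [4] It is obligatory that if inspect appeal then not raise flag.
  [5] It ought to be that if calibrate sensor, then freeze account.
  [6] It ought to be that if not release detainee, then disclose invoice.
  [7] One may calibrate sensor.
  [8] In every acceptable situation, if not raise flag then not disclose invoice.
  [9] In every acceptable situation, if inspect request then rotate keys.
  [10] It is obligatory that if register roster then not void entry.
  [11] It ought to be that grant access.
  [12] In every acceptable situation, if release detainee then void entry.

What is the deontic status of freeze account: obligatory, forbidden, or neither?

Premise 5 is O(calibrate_sensor → freeze_account), but O(calibrate_sensor) is not derivable from the premises (the permission P(calibrate_sensor) asserts only ¬O(¬calibrate_sensor), not O(calibrate_sensor)), so it does not yield O(freeze_account).
No premise or chain of K-axiom applications forces O(freeze_account), and none forces O(¬freeze_account). So freeze_account is neither obligatory nor forbidden under these norms.

Neither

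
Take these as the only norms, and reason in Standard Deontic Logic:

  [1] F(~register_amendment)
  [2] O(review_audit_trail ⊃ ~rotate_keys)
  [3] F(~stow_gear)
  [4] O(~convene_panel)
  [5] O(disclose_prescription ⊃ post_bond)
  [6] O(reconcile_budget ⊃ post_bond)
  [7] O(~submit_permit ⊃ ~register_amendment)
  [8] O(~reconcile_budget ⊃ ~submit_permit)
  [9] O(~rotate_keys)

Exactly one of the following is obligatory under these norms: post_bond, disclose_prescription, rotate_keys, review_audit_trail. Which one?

post_bond

Premise 1 is F(~register_amendment), i.e. O(register_amendment).
Premise 7 is O(~submit_permit ⊃ ~register_amendment); contrapositively O(register_amendment ⊃ submit_permit). Since O(register_amendment) holds, K gives O(submit_permit).
Premise 8, O(~reconcile_budget ⊃ ~submit_permit), contraposes to O(submit_permit ⊃ reconcile_budget); with O(submit_permit) we get O(reconcile_budget).
From O(reconcile_budget) and premise 6, O(reconcile_budget ⊃ post_bond), we obtain O(post_bond).
So O(post_bond) holds — post_bond is obligatory. None of the other listed options is made obligatory by any chain of premises.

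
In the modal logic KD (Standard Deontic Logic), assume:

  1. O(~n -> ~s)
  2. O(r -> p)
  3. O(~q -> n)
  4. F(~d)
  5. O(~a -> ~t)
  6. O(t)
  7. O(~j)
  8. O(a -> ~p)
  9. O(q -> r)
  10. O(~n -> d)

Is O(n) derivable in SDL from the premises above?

Premise 6 gives O(t).
The contrapositive of premise 5 (O(~a -> ~t)) is O(t -> a), and O(t) is already established, so O(a).
Applying K to premise 8 (O(a -> ~p)) and O(a) yields O(~p).
Premise 2 is O(r -> p); contrapositively O(~p -> ~r). Since O(~p) holds, K gives O(~r).
Premise 9, O(q -> r), contraposes to O(~r -> ~q); with O(~r) we get O(~q).
Premise 3 is O(~q -> n); since O(~q), deontic closure gives O(n).
Premises 1, 4, 7, 10 do not contribute to this derivation.
So O(n) follows.

Yes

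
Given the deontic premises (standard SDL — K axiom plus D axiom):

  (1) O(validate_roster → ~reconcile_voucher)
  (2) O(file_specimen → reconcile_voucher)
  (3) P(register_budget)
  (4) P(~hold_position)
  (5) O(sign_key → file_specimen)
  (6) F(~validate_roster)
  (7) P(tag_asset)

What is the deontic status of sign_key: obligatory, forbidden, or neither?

Premise 6, F(~validate_roster), is equivalent to O(validate_roster).
With premise 1, O(validate_roster → ~reconcile_voucher), the K-axiom yields O(~reconcile_voucher).
The contrapositive of premise 2 (O(file_specimen → reconcile_voucher)) is O(~reconcile_voucher → ~file_specimen), and O(~reconcile_voucher) is already established, so O(~file_specimen).
The contrapositive of premise 5 (O(sign_key → file_specimen)) is O(~file_specimen → ~sign_key), and O(~file_specimen) is already established, so O(~sign_key).
Premises 3, 4, 7 do not contribute to this derivation.
Thus O(~sign_key), which is F(sign_key): sign_key is forbidden.

Forbidden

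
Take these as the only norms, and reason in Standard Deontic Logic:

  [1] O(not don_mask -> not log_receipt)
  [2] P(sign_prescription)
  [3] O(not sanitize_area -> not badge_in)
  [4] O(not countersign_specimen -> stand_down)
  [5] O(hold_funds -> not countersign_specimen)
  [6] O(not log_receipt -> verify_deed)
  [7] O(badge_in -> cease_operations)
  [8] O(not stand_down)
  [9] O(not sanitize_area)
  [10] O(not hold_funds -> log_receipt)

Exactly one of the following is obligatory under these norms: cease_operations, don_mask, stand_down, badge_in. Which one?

don_mask

Premise 8 states O(not stand_down) outright.
Premise 4, O(not countersign_specimen -> stand_down), contraposes to O(not stand_down -> countersign_specimen); with O(not stand_down) we get O(countersign_specimen).
Premise 5, O(hold_funds -> not countersign_specimen), contraposes to O(countersign_specimen -> not hold_funds); with O(countersign_specimen) we get O(not hold_funds).
Premise 10 is O(not hold_funds -> log_receipt); since O(not hold_funds), deontic closure gives O(log_receipt).
Premise 1, O(not don_mask -> not log_receipt), contraposes to O(log_receipt -> don_mask); with O(log_receipt) we get O(don_mask).
So O(don_mask) holds — don_mask is obligatory. None of the other listed options is made obligatory by any chain of premises.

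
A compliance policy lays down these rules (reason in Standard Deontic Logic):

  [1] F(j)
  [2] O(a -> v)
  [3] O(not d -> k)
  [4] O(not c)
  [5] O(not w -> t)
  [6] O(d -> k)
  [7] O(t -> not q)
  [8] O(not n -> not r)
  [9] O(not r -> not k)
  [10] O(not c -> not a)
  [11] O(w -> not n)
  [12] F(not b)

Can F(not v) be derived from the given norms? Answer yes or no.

No

Premise 2 is O(a -> v), but O(a) is not derivable from the premises, so it does not yield O(v).
No other premise forces O(v). An ideal world satisfying every premise can still have not v true, so F(not v) is not derivable.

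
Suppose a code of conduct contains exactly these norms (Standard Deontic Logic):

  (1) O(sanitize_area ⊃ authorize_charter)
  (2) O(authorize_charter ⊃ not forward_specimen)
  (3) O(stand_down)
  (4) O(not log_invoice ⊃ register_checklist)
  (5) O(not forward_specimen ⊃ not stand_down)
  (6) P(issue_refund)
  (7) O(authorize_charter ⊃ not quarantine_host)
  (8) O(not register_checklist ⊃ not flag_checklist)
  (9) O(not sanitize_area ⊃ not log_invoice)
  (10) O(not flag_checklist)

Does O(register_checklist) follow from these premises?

From premise 3 we have O(stand_down).
The contrapositive of premise 5 (O(not forward_specimen ⊃ not stand_down)) is O(stand_down ⊃ forward_specimen), and O(stand_down) is already established, so O(forward_specimen).
The contrapositive of premise 2 (O(authorize_charter ⊃ not forward_specimen)) is O(forward_specimen ⊃ not authorize_charter), and O(forward_specimen) is already established, so O(not authorize_charter).
The contrapositive of premise 1 (O(sanitize_area ⊃ authorize_charter)) is O(not authorize_charter ⊃ not sanitize_area), and O(not authorize_charter) is already established, so O(not sanitize_area).
Applying K to premise 9 (O(not sanitize_area ⊃ not log_invoice)) and O(not sanitize_area) yields O(not log_invoice).
From O(not log_invoice) and premise 4, O(not log_invoice ⊃ register_checklist), we obtain O(register_checklist).
Premises 6, 7, 8, 10 do not contribute to this derivation.
So O(register_checklist) follows.

Yes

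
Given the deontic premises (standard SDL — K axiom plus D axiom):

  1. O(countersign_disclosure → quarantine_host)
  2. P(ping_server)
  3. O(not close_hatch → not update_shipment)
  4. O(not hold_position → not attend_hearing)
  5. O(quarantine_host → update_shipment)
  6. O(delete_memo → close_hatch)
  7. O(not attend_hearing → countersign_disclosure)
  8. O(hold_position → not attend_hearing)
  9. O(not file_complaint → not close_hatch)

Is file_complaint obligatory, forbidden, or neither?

By case analysis on hold_position: premise 8 gives O(hold_position → not attend_hearing) and premise 4 gives O(not hold_position → not attend_hearing), so O(not attend_hearing) either way.
Premise 7 is O(not attend_hearing → countersign_disclosure); since O(not attend_hearing), deontic closure gives O(countersign_disclosure).
Premise 1 is O(countersign_disclosure → quarantine_host); since O(countersign_disclosure), deontic closure gives O(quarantine_host).
Premise 5 is O(quarantine_host → update_shipment); since O(quarantine_host), deontic closure gives O(update_shipment).
The contrapositive of premise 3 (O(not close_hatch → not update_shipment)) is O(update_shipment → close_hatch), and O(update_shipment) is already established, so O(close_hatch).
Premise 9 is O(not file_complaint → not close_hatch); contrapositively O(close_hatch → file_complaint). Since O(close_hatch) holds, K gives O(file_complaint).
Premises 2, 6 do not contribute to this derivation.
Hence file_complaint is obligatory.

Obligatory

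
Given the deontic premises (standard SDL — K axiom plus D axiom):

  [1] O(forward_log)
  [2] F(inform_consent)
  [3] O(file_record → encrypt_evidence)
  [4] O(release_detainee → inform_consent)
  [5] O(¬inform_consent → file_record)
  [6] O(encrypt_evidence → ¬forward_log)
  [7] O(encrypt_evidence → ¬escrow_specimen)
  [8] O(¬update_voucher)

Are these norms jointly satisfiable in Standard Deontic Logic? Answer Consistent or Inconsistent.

Inconsistent

Premise 1 states O(forward_log) outright.
The contrapositive of premise 6 (O(encrypt_evidence → ¬forward_log)) is O(forward_log → ¬encrypt_evidence), and O(forward_log) is already established, so O(¬encrypt_evidence).
Premise 3 is O(file_record → encrypt_evidence); contrapositively O(¬encrypt_evidence → ¬file_record). Since O(¬encrypt_evidence) holds, K gives O(¬file_record).
The contrapositive of premise 5 (O(¬inform_consent → file_record)) is O(¬file_record → inform_consent), and O(¬file_record) is already established, so O(inform_consent).
However, F(inform_consent) at premise 2 amounts to O(¬inform_consent).
We now have both O(inform_consent) and O(¬inform_consent) — inform_consent is simultaneously obligatory and forbidden, violating the D-axiom.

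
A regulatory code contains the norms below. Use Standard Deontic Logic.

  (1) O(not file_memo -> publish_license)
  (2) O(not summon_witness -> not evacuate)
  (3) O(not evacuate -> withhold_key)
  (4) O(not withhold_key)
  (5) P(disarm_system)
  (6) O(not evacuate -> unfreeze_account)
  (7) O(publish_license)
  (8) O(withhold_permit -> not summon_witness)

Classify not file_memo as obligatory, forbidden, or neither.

Neither

Premise 1 is O(not file_memo -> publish_license); even if O(publish_license) held, inferring O(not file_memo) would be affirming the consequent — invalid.
No premise or chain of K-axiom applications forces O(not file_memo), and none forces O(file_memo). So not file_memo is neither obligatory nor forbidden under these norms.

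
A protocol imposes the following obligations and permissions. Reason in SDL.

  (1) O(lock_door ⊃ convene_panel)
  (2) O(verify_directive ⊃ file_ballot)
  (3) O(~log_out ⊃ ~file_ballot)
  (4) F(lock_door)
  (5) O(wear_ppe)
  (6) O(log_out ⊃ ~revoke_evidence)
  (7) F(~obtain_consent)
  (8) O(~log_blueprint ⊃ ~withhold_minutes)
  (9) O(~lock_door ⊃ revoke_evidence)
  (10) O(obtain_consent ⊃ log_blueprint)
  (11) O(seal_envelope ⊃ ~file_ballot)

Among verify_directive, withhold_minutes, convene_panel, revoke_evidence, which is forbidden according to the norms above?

Premise 4 is F(lock_door), i.e. O(~lock_door).
With premise 9, O(~lock_door ⊃ revoke_evidence), the K-axiom yields O(revoke_evidence).
Premise 6, O(log_out ⊃ ~revoke_evidence), contraposes to O(revoke_evidence ⊃ ~log_out); with O(revoke_evidence) we get O(~log_out).
From O(~log_out) and premise 3, O(~log_out ⊃ ~file_ballot), we obtain O(~file_ballot).
Premise 2, O(verify_directive ⊃ file_ballot), contraposes to O(~file_ballot ⊃ ~verify_directive); with O(~file_ballot) we get O(~verify_directive).
So O(~verify_directive) holds, i.e. verify_directive is forbidden. None of the other listed options is forbidden under the premises.

verify_directive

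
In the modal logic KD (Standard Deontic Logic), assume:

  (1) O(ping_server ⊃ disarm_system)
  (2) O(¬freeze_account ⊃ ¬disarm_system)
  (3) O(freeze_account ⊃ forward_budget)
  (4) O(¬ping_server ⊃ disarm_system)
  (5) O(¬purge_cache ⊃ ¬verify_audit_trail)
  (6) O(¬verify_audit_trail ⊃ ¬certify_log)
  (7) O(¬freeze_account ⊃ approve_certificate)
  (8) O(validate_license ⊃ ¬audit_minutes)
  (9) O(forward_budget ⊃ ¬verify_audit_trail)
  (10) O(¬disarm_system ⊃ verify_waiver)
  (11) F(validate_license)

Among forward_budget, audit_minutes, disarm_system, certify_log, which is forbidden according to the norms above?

certify_log

Premises 4 and 1 are O(¬ping_server ⊃ disarm_system) and O(ping_server ⊃ disarm_system); every ideal world satisfies ¬ping_server or ping_server, so in either case disarm_system holds — hence O(disarm_system).
Premise 2 is O(¬freeze_account ⊃ ¬disarm_system); contrapositively O(disarm_system ⊃ freeze_account). Since O(disarm_system) holds, K gives O(freeze_account).
Premise 3 is O(freeze_account ⊃ forward_budget); since O(freeze_account), deontic closure gives O(forward_budget).
Premise 9 is O(forward_budget ⊃ ¬verify_audit_trail); since O(forward_budget), deontic closure gives O(¬verify_audit_trail).
With premise 6, O(¬verify_audit_trail ⊃ ¬certify_log), the K-axiom yields O(¬certify_log).
So O(¬certify_log) holds, i.e. certify_log is forbidden. None of the other listed options is forbidden under the premises.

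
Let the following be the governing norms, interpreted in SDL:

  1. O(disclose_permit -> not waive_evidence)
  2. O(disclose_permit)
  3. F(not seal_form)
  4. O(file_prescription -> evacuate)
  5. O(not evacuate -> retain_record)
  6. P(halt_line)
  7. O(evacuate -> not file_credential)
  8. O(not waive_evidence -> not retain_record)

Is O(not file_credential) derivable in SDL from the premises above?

Premise 2 gives O(disclose_permit).
With premise 1, O(disclose_permit -> not waive_evidence), the K-axiom yields O(not waive_evidence).
With premise 8, O(not waive_evidence -> not retain_record), the K-axiom yields O(not retain_record).
Premise 5, O(not evacuate -> retain_record), contraposes to O(not retain_record -> evacuate); with O(not retain_record) we get O(evacuate).
From O(evacuate) and premise 7, O(evacuate -> not file_credential), we obtain O(not file_credential).
Premises 3, 4, 6 do not contribute to this derivation.
So O(not file_credential) follows.

Yes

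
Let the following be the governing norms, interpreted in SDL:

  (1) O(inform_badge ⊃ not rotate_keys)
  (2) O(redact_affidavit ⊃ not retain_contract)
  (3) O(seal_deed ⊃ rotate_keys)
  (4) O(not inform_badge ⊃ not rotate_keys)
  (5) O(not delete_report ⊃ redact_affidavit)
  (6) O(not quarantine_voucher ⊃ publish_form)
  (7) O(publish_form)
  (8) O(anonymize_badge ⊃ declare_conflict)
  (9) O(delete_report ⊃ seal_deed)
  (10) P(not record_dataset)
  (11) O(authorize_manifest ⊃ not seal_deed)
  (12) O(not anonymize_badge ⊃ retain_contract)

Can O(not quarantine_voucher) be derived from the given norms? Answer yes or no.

No

Premise 6 is O(not quarantine_voucher ⊃ publish_form); even if O(publish_form) held, inferring O(not quarantine_voucher) would be affirming the consequent — invalid.
No other premise forces O(not quarantine_voucher). An ideal world satisfying every premise can still have not quarantine_voucher false, so O(not quarantine_voucher) is not derivable.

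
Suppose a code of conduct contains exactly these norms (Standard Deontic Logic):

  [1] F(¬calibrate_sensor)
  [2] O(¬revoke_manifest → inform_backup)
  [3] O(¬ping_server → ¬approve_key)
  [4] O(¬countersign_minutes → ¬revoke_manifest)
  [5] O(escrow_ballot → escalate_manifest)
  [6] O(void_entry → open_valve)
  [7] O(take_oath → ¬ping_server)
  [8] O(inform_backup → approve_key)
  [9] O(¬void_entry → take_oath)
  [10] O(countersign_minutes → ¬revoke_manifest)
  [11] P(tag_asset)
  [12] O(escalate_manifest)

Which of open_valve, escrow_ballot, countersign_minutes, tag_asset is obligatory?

Premises 4 and 10 cover both cases: O(¬countersign_minutes → ¬revoke_manifest) and O(countersign_minutes → ¬revoke_manifest). Since ¬countersign_minutes ∨ countersign_minutes is a tautology, O(¬revoke_manifest) follows.
Applying K to premise 2 (O(¬revoke_manifest → inform_backup)) and O(¬revoke_manifest) yields O(inform_backup).
From O(inform_backup) and premise 8, O(inform_backup → approve_key), we obtain O(approve_key).
Premise 3 is O(¬ping_server → ¬approve_key); contrapositively O(approve_key → ping_server). Since O(approve_key) holds, K gives O(ping_server).
The contrapositive of premise 7 (O(take_oath → ¬ping_server)) is O(ping_server → ¬take_oath), and O(ping_server) is already established, so O(¬take_oath).
Premise 9, O(¬void_entry → take_oath), contraposes to O(¬take_oath → void_entry); with O(¬take_oath) we get O(void_entry).
Applying K to premise 6 (O(void_entry → open_valve)) and O(void_entry) yields O(open_valve).
So O(open_valve) holds — open_valve is obligatory. None of the other listed options is made obligatory by any chain of premises.

open_valve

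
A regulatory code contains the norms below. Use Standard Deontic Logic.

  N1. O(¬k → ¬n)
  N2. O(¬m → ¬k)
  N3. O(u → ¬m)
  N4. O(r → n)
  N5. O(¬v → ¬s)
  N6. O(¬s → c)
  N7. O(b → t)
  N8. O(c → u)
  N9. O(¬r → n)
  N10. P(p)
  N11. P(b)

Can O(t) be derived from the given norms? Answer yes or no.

No

Premise 7 is O(b → t), but O(b) is not derivable from the premises (the permission P(b) asserts only ¬O(¬b), not O(b)), so it does not yield O(t).
No other premise forces O(t). An ideal world satisfying every premise can still have t false, so O(t) is not derivable.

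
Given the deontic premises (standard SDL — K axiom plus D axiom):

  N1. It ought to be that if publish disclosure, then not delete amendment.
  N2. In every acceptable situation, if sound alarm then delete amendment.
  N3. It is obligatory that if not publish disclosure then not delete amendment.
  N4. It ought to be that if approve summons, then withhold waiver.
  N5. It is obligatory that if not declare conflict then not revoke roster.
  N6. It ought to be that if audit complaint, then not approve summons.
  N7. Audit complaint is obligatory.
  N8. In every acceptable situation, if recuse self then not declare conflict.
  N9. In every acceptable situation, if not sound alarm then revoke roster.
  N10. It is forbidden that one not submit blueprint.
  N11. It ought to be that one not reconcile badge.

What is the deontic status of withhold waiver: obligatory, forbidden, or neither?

Premise 4 is O(approve_summons → withhold_waiver), but O(approve_summons) is not derivable from the premises, so it does not yield O(withhold_waiver).
No premise or chain of K-axiom applications forces O(withhold_waiver), and none forces O(¬withhold_waiver). So withhold_waiver is neither obligatory nor forbidden under these norms.

Neither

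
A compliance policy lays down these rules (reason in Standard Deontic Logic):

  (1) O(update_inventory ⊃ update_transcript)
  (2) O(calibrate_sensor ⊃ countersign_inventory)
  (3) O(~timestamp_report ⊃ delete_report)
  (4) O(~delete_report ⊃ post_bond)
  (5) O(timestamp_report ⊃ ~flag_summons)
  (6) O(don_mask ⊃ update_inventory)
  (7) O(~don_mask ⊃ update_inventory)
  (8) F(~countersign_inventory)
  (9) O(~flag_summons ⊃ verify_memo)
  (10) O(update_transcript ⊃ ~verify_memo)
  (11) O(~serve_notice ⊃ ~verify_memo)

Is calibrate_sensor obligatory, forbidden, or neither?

Premise 2 is O(calibrate_sensor ⊃ countersign_inventory); even if O(countersign_inventory) held, inferring O(calibrate_sensor) would be affirming the consequent — invalid.
No premise or chain of K-axiom applications forces O(calibrate_sensor), and none forces O(~calibrate_sensor). So calibrate_sensor is neither obligatory nor forbidden under these norms.

Neither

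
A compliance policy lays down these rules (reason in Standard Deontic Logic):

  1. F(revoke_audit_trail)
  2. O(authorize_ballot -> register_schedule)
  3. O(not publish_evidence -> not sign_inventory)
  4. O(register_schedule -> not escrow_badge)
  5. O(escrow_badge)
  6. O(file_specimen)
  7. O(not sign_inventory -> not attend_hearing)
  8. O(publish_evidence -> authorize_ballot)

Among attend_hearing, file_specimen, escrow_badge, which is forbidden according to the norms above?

Premise 5 states O(escrow_badge) outright.
The contrapositive of premise 4 (O(register_schedule -> not escrow_badge)) is O(escrow_badge -> not register_schedule), and O(escrow_badge) is already established, so O(not register_schedule).
Premise 2 is O(authorize_ballot -> register_schedule); contrapositively O(not register_schedule -> not authorize_ballot). Since O(not register_schedule) holds, K gives O(not authorize_ballot).
Premise 8, O(publish_evidence -> authorize_ballot), contraposes to O(not authorize_ballot -> not publish_evidence); with O(not authorize_ballot) we get O(not publish_evidence).
With premise 3, O(not publish_evidence -> not sign_inventory), the K-axiom yields O(not sign_inventory).
Premise 7 is O(not sign_inventory -> not attend_hearing); since O(not sign_inventory), deontic closure gives O(not attend_hearing).
So O(not attend_hearing) holds, i.e. attend_hearing is forbidden. None of the other listed options is forbidden under the premises.

attend_hearing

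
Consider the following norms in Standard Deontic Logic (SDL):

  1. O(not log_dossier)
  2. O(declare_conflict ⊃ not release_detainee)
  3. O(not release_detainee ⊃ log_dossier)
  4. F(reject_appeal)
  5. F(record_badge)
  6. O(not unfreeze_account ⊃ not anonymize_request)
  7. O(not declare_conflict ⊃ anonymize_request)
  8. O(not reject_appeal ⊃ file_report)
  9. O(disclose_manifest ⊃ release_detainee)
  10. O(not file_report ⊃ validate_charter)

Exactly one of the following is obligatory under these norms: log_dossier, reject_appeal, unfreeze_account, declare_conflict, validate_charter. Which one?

unfreeze_account

Premise 1 states O(not log_dossier) outright.
Premise 3, O(not release_detainee ⊃ log_dossier), contraposes to O(not log_dossier ⊃ release_detainee); with O(not log_dossier) we get O(release_detainee).
Premise 2, O(declare_conflict ⊃ not release_detainee), contraposes to O(release_detainee ⊃ not declare_conflict); with O(release_detainee) we get O(not declare_conflict).
With premise 7, O(not declare_conflict ⊃ anonymize_request), the K-axiom yields O(anonymize_request).
Premise 6, O(not unfreeze_account ⊃ not anonymize_request), contraposes to O(anonymize_request ⊃ unfreeze_account); with O(anonymize_request) we get O(unfreeze_account).
So O(unfreeze_account) holds — unfreeze_account is obligatory. None of the other listed options is made obligatory by any chain of premises.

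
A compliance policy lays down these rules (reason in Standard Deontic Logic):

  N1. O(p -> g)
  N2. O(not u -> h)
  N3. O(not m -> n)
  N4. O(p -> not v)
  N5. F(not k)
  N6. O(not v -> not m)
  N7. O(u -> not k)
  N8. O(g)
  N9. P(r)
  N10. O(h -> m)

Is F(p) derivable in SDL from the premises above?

F(not k) at premise 5 means O(k).
The contrapositive of premise 7 (O(u -> not k)) is O(k -> not u), and O(k) is already established, so O(not u).
With premise 2, O(not u -> h), the K-axiom yields O(h).
Premise 10 is O(h -> m); since O(h), deontic closure gives O(m).
Premise 6, O(not v -> not m), contraposes to O(m -> v); with O(m) we get O(v).
The contrapositive of premise 4 (O(p -> not v)) is O(v -> not p), and O(v) is already established, so O(not p).
Premises 1, 3, 8, 9 do not contribute to this derivation.
So O(not p) holds, i.e. F(p). The claim follows.

Yes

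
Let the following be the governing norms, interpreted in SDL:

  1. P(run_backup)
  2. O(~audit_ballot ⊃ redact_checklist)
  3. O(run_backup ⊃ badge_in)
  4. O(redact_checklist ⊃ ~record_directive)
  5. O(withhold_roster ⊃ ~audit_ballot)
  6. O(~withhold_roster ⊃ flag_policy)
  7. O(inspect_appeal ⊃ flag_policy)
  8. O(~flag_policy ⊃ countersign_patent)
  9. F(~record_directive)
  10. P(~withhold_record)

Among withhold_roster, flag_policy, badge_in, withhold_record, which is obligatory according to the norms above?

flag_policy

Premise 9 is F(~record_directive), i.e. O(record_directive).
Premise 4, O(redact_checklist ⊃ ~record_directive), contraposes to O(record_directive ⊃ ~redact_checklist); with O(record_directive) we get O(~redact_checklist).
Premise 2 is O(~audit_ballot ⊃ redact_checklist); contrapositively O(~redact_checklist ⊃ audit_ballot). Since O(~redact_checklist) holds, K gives O(audit_ballot).
The contrapositive of premise 5 (O(withhold_roster ⊃ ~audit_ballot)) is O(audit_ballot ⊃ ~withhold_roster), and O(audit_ballot) is already established, so O(~withhold_roster).
With premise 6, O(~withhold_roster ⊃ flag_policy), the K-axiom yields O(flag_policy).
So O(flag_policy) holds — flag_policy is obligatory. None of the other listed options is made obligatory by any chain of premises.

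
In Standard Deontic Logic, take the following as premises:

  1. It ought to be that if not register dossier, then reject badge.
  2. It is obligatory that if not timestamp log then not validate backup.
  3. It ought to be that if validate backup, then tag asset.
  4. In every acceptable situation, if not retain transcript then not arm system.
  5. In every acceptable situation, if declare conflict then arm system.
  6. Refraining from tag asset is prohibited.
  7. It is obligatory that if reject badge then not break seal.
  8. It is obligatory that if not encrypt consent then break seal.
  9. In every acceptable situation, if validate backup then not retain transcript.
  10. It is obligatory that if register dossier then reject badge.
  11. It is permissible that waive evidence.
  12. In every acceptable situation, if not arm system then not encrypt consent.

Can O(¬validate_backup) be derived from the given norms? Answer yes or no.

Premises 1 and 10 are O(¬register_dossier → reject_badge) and O(register_dossier → reject_badge); every ideal world satisfies ¬register_dossier or register_dossier, so in either case reject_badge holds — hence O(reject_badge).
Premise 7 is O(reject_badge → ¬break_seal); since O(reject_badge), deontic closure gives O(¬break_seal).
Premise 8, O(¬encrypt_consent → break_seal), contraposes to O(¬break_seal → encrypt_consent); with O(¬break_seal) we get O(encrypt_consent).
Premise 12, O(¬arm_system → ¬encrypt_consent), contraposes to O(encrypt_consent → arm_system); with O(encrypt_consent) we get O(arm_system).
The contrapositive of premise 4 (O(¬retain_transcript → ¬arm_system)) is O(arm_system → retain_transcript), and O(arm_system) is already established, so O(retain_transcript).
The contrapositive of premise 9 (O(validate_backup → ¬retain_transcript)) is O(retain_transcript → ¬validate_backup), and O(retain_transcript) is already established, so O(¬validate_backup).
Premises 2, 3, 5, 6, 11 do not contribute to this derivation.
So O(¬validate_backup) follows.

Yes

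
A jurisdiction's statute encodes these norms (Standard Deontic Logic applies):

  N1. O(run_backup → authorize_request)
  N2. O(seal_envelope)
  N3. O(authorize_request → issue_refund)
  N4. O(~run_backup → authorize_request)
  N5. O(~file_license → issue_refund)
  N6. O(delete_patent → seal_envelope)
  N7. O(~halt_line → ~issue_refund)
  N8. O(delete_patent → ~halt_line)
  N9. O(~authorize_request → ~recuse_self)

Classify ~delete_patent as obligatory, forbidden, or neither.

Premises 4 and 1 are O(~run_backup → authorize_request) and O(run_backup → authorize_request); every ideal world satisfies ~run_backup or run_backup, so in either case authorize_request holds — hence O(authorize_request).
Premise 3 is O(authorize_request → issue_refund); since O(authorize_request), deontic closure gives O(issue_refund).
The contrapositive of premise 7 (O(~halt_line → ~issue_refund)) is O(issue_refund → halt_line), and O(issue_refund) is already established, so O(halt_line).
The contrapositive of premise 8 (O(delete_patent → ~halt_line)) is O(halt_line → ~delete_patent), and O(halt_line) is already established, so O(~delete_patent).
Premises 2, 5, 6, 9 do not contribute to this derivation.
Hence ~delete_patent is obligatory.

Obligatory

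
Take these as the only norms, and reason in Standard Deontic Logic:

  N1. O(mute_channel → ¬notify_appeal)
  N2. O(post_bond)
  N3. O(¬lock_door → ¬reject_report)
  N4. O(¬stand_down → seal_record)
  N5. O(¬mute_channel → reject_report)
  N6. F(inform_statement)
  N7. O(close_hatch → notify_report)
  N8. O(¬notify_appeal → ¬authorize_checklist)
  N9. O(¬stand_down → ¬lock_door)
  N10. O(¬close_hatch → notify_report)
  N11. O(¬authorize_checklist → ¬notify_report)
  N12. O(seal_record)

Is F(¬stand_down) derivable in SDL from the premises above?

Premises 10 and 7 are O(¬close_hatch → notify_report) and O(close_hatch → notify_report); every ideal world satisfies ¬close_hatch or close_hatch, so in either case notify_report holds — hence O(notify_report).
Premise 11, O(¬authorize_checklist → ¬notify_report), contraposes to O(notify_report → authorize_checklist); with O(notify_report) we get O(authorize_checklist).
Premise 8, O(¬notify_appeal → ¬authorize_checklist), contraposes to O(authorize_checklist → notify_appeal); with O(authorize_checklist) we get O(notify_appeal).
Premise 1 is O(mute_channel → ¬notify_appeal); contrapositively O(notify_appeal → ¬mute_channel). Since O(notify_appeal) holds, K gives O(¬mute_channel).
Premise 5 is O(¬mute_channel → reject_report); since O(¬mute_channel), deontic closure gives O(reject_report).
Premise 3, O(¬lock_door → ¬reject_report), contraposes to O(reject_report → lock_door); with O(reject_report) we get O(lock_door).
Premise 9, O(¬stand_down → ¬lock_door), contraposes to O(lock_door → stand_down); with O(lock_door) we get O(stand_down).
Premises 2, 4, 6, 12 do not contribute to this derivation.
So O(stand_down) holds, i.e. F(¬stand_down). The claim follows.

Yes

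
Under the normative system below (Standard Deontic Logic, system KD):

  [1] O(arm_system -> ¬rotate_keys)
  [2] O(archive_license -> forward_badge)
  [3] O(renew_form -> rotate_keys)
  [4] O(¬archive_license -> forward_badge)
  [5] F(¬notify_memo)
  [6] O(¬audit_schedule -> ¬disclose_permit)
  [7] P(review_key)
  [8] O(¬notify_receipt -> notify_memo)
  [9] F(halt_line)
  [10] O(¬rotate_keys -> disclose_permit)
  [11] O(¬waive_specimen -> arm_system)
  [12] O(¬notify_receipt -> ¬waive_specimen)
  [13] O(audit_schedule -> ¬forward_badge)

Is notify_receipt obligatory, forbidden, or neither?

Obligatory

By case analysis on archive_license: premise 2 gives O(archive_license -> forward_badge) and premise 4 gives O(¬archive_license -> forward_badge), so O(forward_badge) either way.
Premise 13, O(audit_schedule -> ¬forward_badge), contraposes to O(forward_badge -> ¬audit_schedule); with O(forward_badge) we get O(¬audit_schedule).
Premise 6 is O(¬audit_schedule -> ¬disclose_permit); since O(¬audit_schedule), deontic closure gives O(¬disclose_permit).
Premise 10, O(¬rotate_keys -> disclose_permit), contraposes to O(¬disclose_permit -> rotate_keys); with O(¬disclose_permit) we get O(rotate_keys).
The contrapositive of premise 1 (O(arm_system -> ¬rotate_keys)) is O(rotate_keys -> ¬arm_system), and O(rotate_keys) is already established, so O(¬arm_system).
Premise 11, O(¬waive_specimen -> arm_system), contraposes to O(¬arm_system -> waive_specimen); with O(¬arm_system) we get O(waive_specimen).
The contrapositive of premise 12 (O(¬notify_receipt -> ¬waive_specimen)) is O(waive_specimen -> notify_receipt), and O(waive_specimen) is already established, so O(notify_receipt).
Premises 3, 5, 7, 8, 9 do not contribute to this derivation.
Hence notify_receipt is obligatory.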